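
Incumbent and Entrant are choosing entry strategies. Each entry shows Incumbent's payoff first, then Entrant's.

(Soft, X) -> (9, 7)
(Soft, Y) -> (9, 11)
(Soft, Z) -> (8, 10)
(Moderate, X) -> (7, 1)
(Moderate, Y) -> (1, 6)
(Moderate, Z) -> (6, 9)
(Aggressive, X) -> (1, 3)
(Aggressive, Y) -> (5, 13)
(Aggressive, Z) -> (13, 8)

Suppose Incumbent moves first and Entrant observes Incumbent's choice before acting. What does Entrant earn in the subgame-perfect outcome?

Solve by backward induction (Incumbent leads).
- Soft → Entrant plays Y (best of 7, 11, 10); Incumbent gets 9.
- Moderate → Entrant plays Z (best of 1, 6, 9); Incumbent gets 6.
- Aggressive → Entrant plays Y (best of 3, 13, 8); Incumbent gets 5.
Among 9, 6, 5, the best is 9 at Soft. Subgame-perfect outcome: (Soft, Y) with payoffs (9, 11).

11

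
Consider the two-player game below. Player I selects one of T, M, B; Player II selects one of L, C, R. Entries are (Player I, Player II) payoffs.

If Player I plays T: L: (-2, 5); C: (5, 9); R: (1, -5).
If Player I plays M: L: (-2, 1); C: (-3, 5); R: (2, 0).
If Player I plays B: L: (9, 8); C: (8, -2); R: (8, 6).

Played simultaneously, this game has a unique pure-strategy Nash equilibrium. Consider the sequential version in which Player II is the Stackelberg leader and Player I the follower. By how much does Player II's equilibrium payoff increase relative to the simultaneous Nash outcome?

Backward induction with Player II moving first.
- L → Player I plays B (best of -2, -2, 9); Player II gets 8.
- C → Player I plays B (best of 5, -3, 8); Player II gets -2.
- R → Player I plays B (best of 1, 2, 8); Player II gets 6.
Maximizing over 8, -2, 6, Player II chooses L. Subgame-perfect outcome: (B, L) with payoffs (9, 8).
Under simultaneous play:
Player I's best replies: L→B; C→B; R→B.
Player II's best replies: T→C; M→C; B→L.
Only (B, L) has each player best-responding; Nash payoffs (9, 8).
Player II's commitment gain: 8 − 8 = 0.

0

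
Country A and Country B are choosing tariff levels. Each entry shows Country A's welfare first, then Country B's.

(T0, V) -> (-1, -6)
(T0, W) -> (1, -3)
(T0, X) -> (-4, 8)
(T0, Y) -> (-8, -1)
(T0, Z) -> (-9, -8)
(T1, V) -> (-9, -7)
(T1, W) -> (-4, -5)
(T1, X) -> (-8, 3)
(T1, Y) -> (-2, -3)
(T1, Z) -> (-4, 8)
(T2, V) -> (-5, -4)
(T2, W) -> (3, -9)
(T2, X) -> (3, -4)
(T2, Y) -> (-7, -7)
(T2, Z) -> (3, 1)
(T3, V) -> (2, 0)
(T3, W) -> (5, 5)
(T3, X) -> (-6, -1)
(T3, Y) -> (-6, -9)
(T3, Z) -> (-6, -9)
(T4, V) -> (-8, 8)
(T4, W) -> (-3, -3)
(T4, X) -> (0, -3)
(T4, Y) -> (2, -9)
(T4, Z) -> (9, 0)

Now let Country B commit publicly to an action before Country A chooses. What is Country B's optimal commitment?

W

Backward induction with Country B moving first.
- V → Country A plays T3 (best of -1, -9, -5, 2, -8); Country B gets 0.
- W → Country A plays T3 (best of 1, -4, 3, 5, -3); Country B gets 5.
- X → Country A plays T2 (best of -4, -8, 3, -6, 0); Country B gets -4.
- Y → Country A plays T4 (best of -8, -2, -7, -6, 2); Country B gets -9.
- Z → Country A plays T4 (best of -9, -4, 3, -6, 9); Country B gets 0.
Country B's induced payoffs are 0, 5, -4, -9, 0, so Country B commits to W. Subgame-perfect outcome: (T3, W) with payoffs (5, 5).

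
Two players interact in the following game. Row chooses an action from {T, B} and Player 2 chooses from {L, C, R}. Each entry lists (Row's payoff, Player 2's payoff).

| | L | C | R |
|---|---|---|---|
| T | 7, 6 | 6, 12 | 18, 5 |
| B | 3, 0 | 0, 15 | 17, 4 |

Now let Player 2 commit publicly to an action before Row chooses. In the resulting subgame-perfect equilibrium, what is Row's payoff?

6

Row best-responds to each possible Player 2 move:
- L: BR = T, leader payoff 6.
- C: BR = T, leader payoff 12.
- R: BR = T, leader payoff 5.
Player 2's induced payoffs are 6, 12, 5, so Player 2 commits to C. Subgame-perfect outcome: (T, C) with payoffs (6, 12).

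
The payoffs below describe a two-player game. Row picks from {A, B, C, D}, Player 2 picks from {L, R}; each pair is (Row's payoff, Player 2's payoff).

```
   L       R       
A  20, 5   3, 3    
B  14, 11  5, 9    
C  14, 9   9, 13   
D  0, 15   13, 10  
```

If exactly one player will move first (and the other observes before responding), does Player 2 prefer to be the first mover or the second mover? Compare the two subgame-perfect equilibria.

first

If Row leads: Player 2's best replies are A→L, B→L, C→R, D→L; Row's induced payoffs 20, 14, 9, 0; outcome (A, L), payoffs (20, 5).
If Player 2 leads: Row's best replies are L→A, R→D; Player 2's induced payoffs 5, 10; outcome (D, R), payoffs (13, 10).
Player 2 gets 10 moving first and 5 moving second, so Player 2 prefers to move first.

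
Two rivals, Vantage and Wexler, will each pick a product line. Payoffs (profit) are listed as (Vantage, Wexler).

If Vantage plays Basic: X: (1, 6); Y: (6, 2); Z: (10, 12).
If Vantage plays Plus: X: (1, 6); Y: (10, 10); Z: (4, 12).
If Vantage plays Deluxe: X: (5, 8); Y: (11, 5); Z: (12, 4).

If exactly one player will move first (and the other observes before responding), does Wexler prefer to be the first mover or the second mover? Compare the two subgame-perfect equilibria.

second

If Vantage leads: Wexler's best replies are Basic→Z, Plus→Z, Deluxe→X; Vantage's induced payoffs 10, 4, 5; outcome (Basic, Z), payoffs (10, 12).
If Wexler leads: Vantage's best replies are X→Deluxe, Y→Deluxe, Z→Deluxe; Wexler's induced payoffs 8, 5, 4; outcome (Deluxe, X), payoffs (5, 8).
Wexler gets 8 moving first and 12 moving second, so Wexler prefers to move second.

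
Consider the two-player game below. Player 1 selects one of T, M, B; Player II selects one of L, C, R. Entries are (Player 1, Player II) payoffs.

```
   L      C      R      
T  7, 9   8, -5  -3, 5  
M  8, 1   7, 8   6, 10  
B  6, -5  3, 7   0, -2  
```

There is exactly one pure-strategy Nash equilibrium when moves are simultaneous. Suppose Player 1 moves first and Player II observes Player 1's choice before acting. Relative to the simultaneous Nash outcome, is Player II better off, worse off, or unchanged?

worse off

Player II best-responds to each possible Player 1 move:
- T: Player II compares 9, -5, 5 and picks L; Player 1 would get 7.
- M: Player II compares 1, 8, 10 and picks R; Player 1 would get 6.
- B: Player II compares -5, 7, -2 and picks C; Player 1 would get 3.
Maximizing over 7, 6, 3, Player 1 chooses T. Subgame-perfect outcome: (T, L) with payoffs (7, 9).
Under simultaneous play:
Player 1's best replies: L→M; C→T; R→M.
Player II's best replies: T→L; M→R; B→C.
Only (M, R) has each player best-responding; Nash payoffs (6, 10).
Player II earns 9 sequentially versus 10 at the Nash outcome: worse off.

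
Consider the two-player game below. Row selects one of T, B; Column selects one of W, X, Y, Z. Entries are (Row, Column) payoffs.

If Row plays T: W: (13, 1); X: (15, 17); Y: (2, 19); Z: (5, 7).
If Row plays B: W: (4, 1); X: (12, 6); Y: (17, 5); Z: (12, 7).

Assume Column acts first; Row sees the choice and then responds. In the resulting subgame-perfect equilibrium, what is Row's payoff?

Backward induction with Column moving first.
- W → Row plays T (best of 13, 4); Column gets 1.
- X → Row plays T (best of 15, 12); Column gets 17.
- Y → Row plays B (best of 2, 17); Column gets 5.
- Z → Row plays B (best of 5, 12); Column gets 7.
Maximizing over 1, 17, 5, 7, Column chooses X. Subgame-perfect outcome: (T, X) with payoffs (15, 17).

15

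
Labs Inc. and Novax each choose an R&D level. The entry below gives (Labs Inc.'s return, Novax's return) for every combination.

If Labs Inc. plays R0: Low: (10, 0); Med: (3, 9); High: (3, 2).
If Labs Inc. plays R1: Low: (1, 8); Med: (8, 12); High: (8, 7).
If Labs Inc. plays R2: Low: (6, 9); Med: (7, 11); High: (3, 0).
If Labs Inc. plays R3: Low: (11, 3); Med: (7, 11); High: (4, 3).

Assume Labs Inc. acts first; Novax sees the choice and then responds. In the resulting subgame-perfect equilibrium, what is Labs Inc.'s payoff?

8

Solve by backward induction (Labs Inc. leads).
- R0: BR = Med, leader payoff 3.
- R1: BR = Med, leader payoff 8.
- R2: BR = Med, leader payoff 7.
- R3: BR = Med, leader payoff 7.
Labs Inc.'s induced payoffs are 3, 8, 7, 7, so Labs Inc. commits to R1. Subgame-perfect outcome: (R1, Med) with payoffs (8, 12).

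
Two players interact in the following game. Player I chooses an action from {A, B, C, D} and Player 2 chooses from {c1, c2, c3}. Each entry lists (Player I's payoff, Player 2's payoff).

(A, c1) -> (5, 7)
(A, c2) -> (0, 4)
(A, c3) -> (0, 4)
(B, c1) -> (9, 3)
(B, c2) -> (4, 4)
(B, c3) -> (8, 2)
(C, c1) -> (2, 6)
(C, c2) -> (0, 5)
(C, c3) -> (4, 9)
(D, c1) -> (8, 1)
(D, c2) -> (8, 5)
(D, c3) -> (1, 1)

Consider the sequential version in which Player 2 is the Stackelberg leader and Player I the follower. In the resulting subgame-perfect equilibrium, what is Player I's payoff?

Player I best-responds to each possible Player 2 move:
- c1 → Player I plays B (best of 5, 9, 2, 8); Player 2 gets 3.
- c2 → Player I plays D (best of 0, 4, 0, 8); Player 2 gets 5.
- c3 → Player I plays B (best of 0, 8, 4, 1); Player 2 gets 2.
Among 3, 5, 2, the best is 5 at c2. Subgame-perfect outcome: (D, c2) with payoffs (8, 5).

8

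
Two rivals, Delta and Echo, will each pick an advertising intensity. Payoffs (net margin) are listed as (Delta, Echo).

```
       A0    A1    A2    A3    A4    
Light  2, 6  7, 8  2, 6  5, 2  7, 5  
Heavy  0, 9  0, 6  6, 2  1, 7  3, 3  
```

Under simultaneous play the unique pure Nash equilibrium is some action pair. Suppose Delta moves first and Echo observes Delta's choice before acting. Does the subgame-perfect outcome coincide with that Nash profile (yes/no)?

yes

Solve by backward induction (Delta leads).
- Light: Echo compares 6, 8, 6, 2, 5 and picks A1; Delta would get 7.
- Heavy: Echo compares 9, 6, 2, 7, 3 and picks A0; Delta would get 0.
Delta's induced payoffs are 7, 0, so Delta commits to Light. Subgame-perfect outcome: (Light, A1) with payoffs (7, 8).
For the simultaneous game, intersect best replies.
Delta's best replies: A0→Light; A1→Light; A2→Heavy; A3→Light; A4→Light.
Echo's best replies: Light→A1; Heavy→A0.
Only (Light, A1) has each player best-responding; Nash payoffs (7, 8).
Sequential outcome (Light, A1) coincides with the Nash profile (Light, A1).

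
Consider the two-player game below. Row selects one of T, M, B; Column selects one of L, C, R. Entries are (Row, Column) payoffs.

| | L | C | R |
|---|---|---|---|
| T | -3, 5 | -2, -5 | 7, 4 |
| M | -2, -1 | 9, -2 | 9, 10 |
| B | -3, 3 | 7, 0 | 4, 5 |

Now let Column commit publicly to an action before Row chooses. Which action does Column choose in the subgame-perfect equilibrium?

R

Solve by backward induction (Column leads).
- L: Row compares -3, -2, -3 and picks M; Column would get -1.
- C: Row compares -2, 9, 7 and picks M; Column would get -2.
- R: Row compares 7, 9, 4 and picks M; Column would get 10.
Among -1, -2, 10, the best is 10 at R. Subgame-perfect outcome: (M, R) with payoffs (9, 10).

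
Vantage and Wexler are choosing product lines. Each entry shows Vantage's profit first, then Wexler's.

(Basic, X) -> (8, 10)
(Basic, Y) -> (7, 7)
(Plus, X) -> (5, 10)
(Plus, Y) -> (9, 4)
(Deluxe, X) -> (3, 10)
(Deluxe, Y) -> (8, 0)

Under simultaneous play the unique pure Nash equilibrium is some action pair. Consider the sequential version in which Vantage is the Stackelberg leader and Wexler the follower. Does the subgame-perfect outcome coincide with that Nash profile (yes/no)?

Solve by backward induction (Vantage leads).
- Basic → Wexler plays X (best of 10, 7); Vantage gets 8.
- Plus → Wexler plays X (best of 10, 4); Vantage gets 5.
- Deluxe → Wexler plays X (best of 10, 0); Vantage gets 3.
Vantage's induced payoffs are 8, 5, 3, so Vantage commits to Basic. Subgame-perfect outcome: (Basic, X) with payoffs (8, 10).
Under simultaneous play:
Vantage's best replies: X→Basic; Y→Plus.
Wexler's best replies: Basic→X; Plus→X; Deluxe→X.
The unique mutual best reply is (Basic, X), giving (8, 10).
Sequential outcome (Basic, X) coincides with the Nash profile (Basic, X).

yes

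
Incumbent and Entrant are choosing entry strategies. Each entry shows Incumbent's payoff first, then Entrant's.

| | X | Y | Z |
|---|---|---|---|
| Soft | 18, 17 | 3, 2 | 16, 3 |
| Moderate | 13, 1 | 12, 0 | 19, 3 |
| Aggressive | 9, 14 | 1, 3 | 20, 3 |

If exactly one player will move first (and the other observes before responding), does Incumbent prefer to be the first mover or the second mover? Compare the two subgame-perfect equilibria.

first

If Incumbent leads: Entrant's best replies are Soft→X, Moderate→Z, Aggressive→X; Incumbent's induced payoffs 18, 19, 9; outcome (Moderate, Z), payoffs (19, 3).
If Entrant leads: Incumbent's best replies are X→Soft, Y→Moderate, Z→Aggressive; Entrant's induced payoffs 17, 0, 3; outcome (Soft, X), payoffs (18, 17).
Incumbent gets 19 moving first and 18 moving second, so Incumbent prefers to move first.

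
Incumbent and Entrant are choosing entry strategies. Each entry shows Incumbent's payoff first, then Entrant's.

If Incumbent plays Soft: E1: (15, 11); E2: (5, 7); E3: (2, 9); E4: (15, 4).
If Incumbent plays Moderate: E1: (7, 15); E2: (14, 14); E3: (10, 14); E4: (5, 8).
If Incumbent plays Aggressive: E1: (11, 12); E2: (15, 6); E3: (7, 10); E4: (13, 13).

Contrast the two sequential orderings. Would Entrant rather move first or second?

first

If Incumbent leads: Entrant's best replies are Soft→E1, Moderate→E1, Aggressive→E4; Incumbent's induced payoffs 15, 7, 13; outcome (Soft, E1), payoffs (15, 11).
If Entrant leads: Incumbent's best replies are E1→Soft, E2→Aggressive, E3→Moderate, E4→Soft; Entrant's induced payoffs 11, 6, 14, 4; outcome (Moderate, E3), payoffs (10, 14).
Entrant gets 14 moving first and 11 moving second, so Entrant prefers to move first.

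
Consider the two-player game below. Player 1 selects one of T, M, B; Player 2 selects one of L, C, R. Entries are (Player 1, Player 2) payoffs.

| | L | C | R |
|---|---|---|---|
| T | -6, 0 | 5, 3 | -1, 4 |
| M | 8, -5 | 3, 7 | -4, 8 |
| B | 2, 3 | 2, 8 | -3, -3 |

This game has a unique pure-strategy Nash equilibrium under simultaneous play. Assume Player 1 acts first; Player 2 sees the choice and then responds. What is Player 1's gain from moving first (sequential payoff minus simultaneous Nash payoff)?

Solve by backward induction (Player 1 leads).
- T → Player 2 plays R (best of 0, 3, 4); Player 1 gets -1.
- M → Player 2 plays R (best of -5, 7, 8); Player 1 gets -4.
- B → Player 2 plays C (best of 3, 8, -3); Player 1 gets 2.
Maximizing over -1, -4, 2, Player 1 chooses B. Subgame-perfect outcome: (B, C) with payoffs (2, 8).
Now find the simultaneous Nash equilibrium.
Player 1's best replies: L→M; C→T; R→T.
Player 2's best replies: T→R; M→R; B→C.
Only (T, R) has each player best-responding; Nash payoffs (-1, 4).
Player 1's commitment gain: 2 − -1 = 3.

3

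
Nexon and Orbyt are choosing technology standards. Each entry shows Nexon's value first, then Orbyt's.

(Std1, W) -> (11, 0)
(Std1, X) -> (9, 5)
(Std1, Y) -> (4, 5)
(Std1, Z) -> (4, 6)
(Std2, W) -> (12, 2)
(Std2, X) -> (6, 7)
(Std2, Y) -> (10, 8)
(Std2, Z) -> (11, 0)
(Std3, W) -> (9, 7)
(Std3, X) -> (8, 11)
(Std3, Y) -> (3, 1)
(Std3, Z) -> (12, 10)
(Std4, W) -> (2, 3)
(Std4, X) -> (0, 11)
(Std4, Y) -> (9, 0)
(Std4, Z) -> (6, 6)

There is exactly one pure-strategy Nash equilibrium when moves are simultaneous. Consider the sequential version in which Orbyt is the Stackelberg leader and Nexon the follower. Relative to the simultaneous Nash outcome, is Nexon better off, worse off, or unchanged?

Backward induction with Orbyt moving first.
- W → Nexon plays Std2 (best of 11, 12, 9, 2); Orbyt gets 2.
- X → Nexon plays Std1 (best of 9, 6, 8, 0); Orbyt gets 5.
- Y → Nexon plays Std2 (best of 4, 10, 3, 9); Orbyt gets 8.
- Z → Nexon plays Std3 (best of 4, 11, 12, 6); Orbyt gets 10.
Maximizing over 2, 5, 8, 10, Orbyt chooses Z. Subgame-perfect outcome: (Std3, Z) with payoffs (12, 10).
Under simultaneous play:
Nexon's best replies: W→Std2; X→Std1; Y→Std2; Z→Std3.
Orbyt's best replies: Std1→Z; Std2→Y; Std3→X; Std4→X.
Only (Std2, Y) has each player best-responding; Nash payoffs (10, 8).
Nexon earns 12 sequentially versus 10 at the Nash outcome: better off.

better off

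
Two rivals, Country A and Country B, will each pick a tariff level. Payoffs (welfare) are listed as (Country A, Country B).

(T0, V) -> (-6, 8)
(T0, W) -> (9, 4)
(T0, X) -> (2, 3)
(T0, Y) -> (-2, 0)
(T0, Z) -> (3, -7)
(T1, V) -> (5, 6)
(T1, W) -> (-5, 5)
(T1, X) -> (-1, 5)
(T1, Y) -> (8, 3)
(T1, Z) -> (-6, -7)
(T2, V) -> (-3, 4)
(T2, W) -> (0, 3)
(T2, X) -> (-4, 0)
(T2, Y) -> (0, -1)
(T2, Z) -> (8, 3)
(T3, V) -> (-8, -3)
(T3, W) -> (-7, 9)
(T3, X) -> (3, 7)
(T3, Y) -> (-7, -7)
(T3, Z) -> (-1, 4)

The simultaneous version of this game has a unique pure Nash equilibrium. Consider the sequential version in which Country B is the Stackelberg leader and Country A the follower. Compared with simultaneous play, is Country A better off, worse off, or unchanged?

worse off

Country A best-responds to each possible Country B move:
- V: Country A compares -6, 5, -3, -8 and picks T1; Country B would get 6.
- W: Country A compares 9, -5, 0, -7 and picks T0; Country B would get 4.
- X: Country A compares 2, -1, -4, 3 and picks T3; Country B would get 7.
- Y: Country A compares -2, 8, 0, -7 and picks T1; Country B would get 3.
- Z: Country A compares 3, -6, 8, -1 and picks T2; Country B would get 3.
Maximizing over 6, 4, 7, 3, 3, Country B chooses X. Subgame-perfect outcome: (T3, X) with payoffs (3, 7).
Now find the simultaneous Nash equilibrium.
Country A's best replies: V→T1; W→T0; X→T3; Y→T1; Z→T2.
Country B's best replies: T0→V; T1→V; T2→V; T3→W.
Only (T1, V) has each player best-responding; Nash payoffs (5, 6).
Country A earns 3 sequentially versus 5 at the Nash outcome: worse off.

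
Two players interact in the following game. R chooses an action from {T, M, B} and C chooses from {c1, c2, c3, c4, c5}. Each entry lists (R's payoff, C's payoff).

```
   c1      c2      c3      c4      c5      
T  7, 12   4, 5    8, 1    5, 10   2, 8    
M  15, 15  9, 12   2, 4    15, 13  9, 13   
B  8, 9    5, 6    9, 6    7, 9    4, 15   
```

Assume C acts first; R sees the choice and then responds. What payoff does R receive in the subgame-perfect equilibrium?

15

Backward induction with C moving first.
- c1 → R plays M (best of 7, 15, 8); C gets 15.
- c2 → R plays M (best of 4, 9, 5); C gets 12.
- c3 → R plays B (best of 8, 2, 9); C gets 6.
- c4 → R plays M (best of 5, 15, 7); C gets 13.
- c5 → R plays M (best of 2, 9, 4); C gets 13.
Maximizing over 15, 12, 6, 13, 13, C chooses c1. Subgame-perfect outcome: (M, c1) with payoffs (15, 15).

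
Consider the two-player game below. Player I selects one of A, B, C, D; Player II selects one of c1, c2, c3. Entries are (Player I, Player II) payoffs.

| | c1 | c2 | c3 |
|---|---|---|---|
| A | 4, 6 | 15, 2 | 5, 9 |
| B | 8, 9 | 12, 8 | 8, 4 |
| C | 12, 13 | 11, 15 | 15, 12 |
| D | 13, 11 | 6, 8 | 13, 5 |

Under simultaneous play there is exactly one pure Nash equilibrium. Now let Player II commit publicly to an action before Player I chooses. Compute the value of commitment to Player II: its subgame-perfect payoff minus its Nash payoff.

Work backward from Player I's decision.
- c1: Player I compares 4, 8, 12, 13 and picks D; Player II would get 11.
- c2: Player I compares 15, 12, 11, 6 and picks A; Player II would get 2.
- c3: Player I compares 5, 8, 15, 13 and picks C; Player II would get 12.
Maximizing over 11, 2, 12, Player II chooses c3. Subgame-perfect outcome: (C, c3) with payoffs (15, 12).
For the simultaneous game, intersect best replies.
Player I's best replies: c1→D; c2→A; c3→C.
Player II's best replies: A→c3; B→c1; C→c2; D→c1.
Only (D, c1) has each player best-responding; Nash payoffs (13, 11).
Player II's commitment gain: 12 − 11 = 1.

1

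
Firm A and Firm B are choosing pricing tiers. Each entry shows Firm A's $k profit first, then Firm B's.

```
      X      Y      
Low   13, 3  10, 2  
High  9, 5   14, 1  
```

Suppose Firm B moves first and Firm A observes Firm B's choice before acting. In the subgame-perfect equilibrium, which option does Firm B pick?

Backward induction with Firm B moving first.
- X: Firm A compares 13, 9 and picks Low; Firm B would get 3.
- Y: Firm A compares 10, 14 and picks High; Firm B would get 1.
Maximizing over 3, 1, Firm B chooses X. Subgame-perfect outcome: (Low, X) with payoffs (13, 3).

X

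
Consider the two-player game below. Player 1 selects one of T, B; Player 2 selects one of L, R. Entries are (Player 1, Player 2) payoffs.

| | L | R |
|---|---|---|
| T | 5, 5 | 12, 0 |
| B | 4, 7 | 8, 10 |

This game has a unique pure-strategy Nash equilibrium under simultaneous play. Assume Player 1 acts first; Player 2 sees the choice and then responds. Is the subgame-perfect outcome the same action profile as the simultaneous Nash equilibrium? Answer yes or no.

no

Backward induction with Player 1 moving first.
- T → Player 2 plays L (best of 5, 0); Player 1 gets 5.
- B → Player 2 plays R (best of 7, 10); Player 1 gets 8.
Player 1's induced payoffs are 5, 8, so Player 1 commits to B. Subgame-perfect outcome: (B, R) with payoffs (8, 10).
Now find the simultaneous Nash equilibrium.
Player 1's best replies: L→T; R→T.
Player 2's best replies: T→L; B→R.
Only (T, L) has each player best-responding; Nash payoffs (5, 5).
Sequential outcome (B, R) differs from the Nash profile (T, L).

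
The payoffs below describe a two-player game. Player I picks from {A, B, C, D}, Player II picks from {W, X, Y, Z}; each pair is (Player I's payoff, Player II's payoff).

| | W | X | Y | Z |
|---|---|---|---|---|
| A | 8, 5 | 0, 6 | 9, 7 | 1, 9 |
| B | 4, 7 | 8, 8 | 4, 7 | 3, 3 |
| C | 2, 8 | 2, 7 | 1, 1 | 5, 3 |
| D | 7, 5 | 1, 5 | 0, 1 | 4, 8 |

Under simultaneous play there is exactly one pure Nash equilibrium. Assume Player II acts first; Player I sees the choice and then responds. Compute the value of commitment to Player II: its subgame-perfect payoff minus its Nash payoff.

Backward induction with Player II moving first.
- W → Player I plays A (best of 8, 4, 2, 7); Player II gets 5.
- X → Player I plays B (best of 0, 8, 2, 1); Player II gets 8.
- Y → Player I plays A (best of 9, 4, 1, 0); Player II gets 7.
- Z → Player I plays C (best of 1, 3, 5, 4); Player II gets 3.
Among 5, 8, 7, 3, the best is 8 at X. Subgame-perfect outcome: (B, X) with payoffs (8, 8).
For the simultaneous game, intersect best replies.
Player I's best replies: W→A; X→B; Y→A; Z→C.
Player II's best replies: A→Z; B→X; C→W; D→Z.
Only (B, X) has each player best-responding; Nash payoffs (8, 8).
Player II's commitment gain: 8 − 8 = 0.

0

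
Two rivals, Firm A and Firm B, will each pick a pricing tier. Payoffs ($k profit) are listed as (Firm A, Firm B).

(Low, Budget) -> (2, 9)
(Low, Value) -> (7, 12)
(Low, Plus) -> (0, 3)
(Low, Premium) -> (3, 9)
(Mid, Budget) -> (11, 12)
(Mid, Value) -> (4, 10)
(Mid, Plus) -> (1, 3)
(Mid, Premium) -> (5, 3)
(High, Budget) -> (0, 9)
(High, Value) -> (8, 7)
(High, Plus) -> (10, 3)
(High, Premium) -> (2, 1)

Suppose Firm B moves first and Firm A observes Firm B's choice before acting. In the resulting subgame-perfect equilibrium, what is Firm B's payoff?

12

Work backward from Firm A's decision.
- Budget: BR = Mid, leader payoff 12.
- Value: BR = High, leader payoff 7.
- Plus: BR = High, leader payoff 3.
- Premium: BR = Mid, leader payoff 3.
Firm B's induced payoffs are 12, 7, 3, 3, so Firm B commits to Budget. Subgame-perfect outcome: (Mid, Budget) with payoffs (11, 12).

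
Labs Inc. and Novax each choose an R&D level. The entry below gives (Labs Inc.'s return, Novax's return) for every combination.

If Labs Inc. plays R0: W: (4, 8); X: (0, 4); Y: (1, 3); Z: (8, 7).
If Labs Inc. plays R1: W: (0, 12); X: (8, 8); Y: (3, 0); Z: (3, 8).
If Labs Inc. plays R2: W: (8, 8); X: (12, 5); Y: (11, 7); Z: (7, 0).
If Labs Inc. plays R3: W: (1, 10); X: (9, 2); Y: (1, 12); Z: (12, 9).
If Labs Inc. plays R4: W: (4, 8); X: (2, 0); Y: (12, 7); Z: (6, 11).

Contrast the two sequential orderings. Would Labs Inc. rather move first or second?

If Labs Inc. leads: Novax's best replies are R0→W, R1→W, R2→W, R3→Y, R4→Z; Labs Inc.'s induced payoffs 4, 0, 8, 1, 6; outcome (R2, W), payoffs (8, 8).
If Novax leads: Labs Inc.'s best replies are W→R2, X→R2, Y→R4, Z→R3; Novax's induced payoffs 8, 5, 7, 9; outcome (R3, Z), payoffs (12, 9).
Labs Inc. gets 8 moving first and 12 moving second, so Labs Inc. prefers to move second.

second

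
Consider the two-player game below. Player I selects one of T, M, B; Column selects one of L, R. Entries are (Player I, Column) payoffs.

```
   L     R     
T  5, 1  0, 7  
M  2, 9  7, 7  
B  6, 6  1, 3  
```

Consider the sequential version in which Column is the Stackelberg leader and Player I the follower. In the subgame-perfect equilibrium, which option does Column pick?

Work backward from Player I's decision.
- L: BR = B, leader payoff 6.
- R: BR = M, leader payoff 7.
Among 6, 7, the best is 7 at R. Subgame-perfect outcome: (M, R) with payoffs (7, 7).

R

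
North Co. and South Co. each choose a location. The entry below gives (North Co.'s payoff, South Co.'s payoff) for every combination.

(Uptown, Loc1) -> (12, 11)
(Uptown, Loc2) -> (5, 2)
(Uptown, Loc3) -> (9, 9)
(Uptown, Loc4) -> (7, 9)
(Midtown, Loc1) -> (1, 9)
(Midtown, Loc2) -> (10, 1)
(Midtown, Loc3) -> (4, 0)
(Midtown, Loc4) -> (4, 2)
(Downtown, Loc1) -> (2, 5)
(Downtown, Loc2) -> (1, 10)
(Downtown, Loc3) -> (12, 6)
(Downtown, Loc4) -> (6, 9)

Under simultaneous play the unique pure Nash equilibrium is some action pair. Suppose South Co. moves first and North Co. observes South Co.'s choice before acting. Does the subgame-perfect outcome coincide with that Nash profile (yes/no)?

Backward induction with South Co. moving first.
- Loc1 → North Co. plays Uptown (best of 12, 1, 2); South Co. gets 11.
- Loc2 → North Co. plays Midtown (best of 5, 10, 1); South Co. gets 1.
- Loc3 → North Co. plays Downtown (best of 9, 4, 12); South Co. gets 6.
- Loc4 → North Co. plays Uptown (best of 7, 4, 6); South Co. gets 9.
Among 11, 1, 6, 9, the best is 11 at Loc1. Subgame-perfect outcome: (Uptown, Loc1) with payoffs (12, 11).
For the simultaneous game, intersect best replies.
North Co.'s best replies: Loc1→Uptown; Loc2→Midtown; Loc3→Downtown; Loc4→Uptown.
South Co.'s best replies: Uptown→Loc1; Midtown→Loc1; Downtown→Loc2.
The unique mutual best reply is (Uptown, Loc1), giving (12, 11).
Sequential outcome (Uptown, Loc1) coincides with the Nash profile (Uptown, Loc1).

yes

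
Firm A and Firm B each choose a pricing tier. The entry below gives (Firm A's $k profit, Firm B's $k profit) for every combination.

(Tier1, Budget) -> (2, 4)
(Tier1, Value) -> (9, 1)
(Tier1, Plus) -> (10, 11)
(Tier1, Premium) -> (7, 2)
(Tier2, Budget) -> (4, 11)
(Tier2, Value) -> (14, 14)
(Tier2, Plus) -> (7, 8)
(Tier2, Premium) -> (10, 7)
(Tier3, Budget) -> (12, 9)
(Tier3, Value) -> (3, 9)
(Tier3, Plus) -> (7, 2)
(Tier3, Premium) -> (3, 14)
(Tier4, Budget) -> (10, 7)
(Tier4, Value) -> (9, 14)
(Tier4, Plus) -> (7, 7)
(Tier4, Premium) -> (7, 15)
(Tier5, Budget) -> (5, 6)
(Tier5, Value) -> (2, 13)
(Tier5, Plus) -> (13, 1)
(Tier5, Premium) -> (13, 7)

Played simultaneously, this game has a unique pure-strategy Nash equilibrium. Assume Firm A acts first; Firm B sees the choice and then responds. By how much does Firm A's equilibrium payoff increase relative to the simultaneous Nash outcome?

Work backward from Firm B's decision.
- Tier1: BR = Plus, leader payoff 10.
- Tier2: BR = Value, leader payoff 14.
- Tier3: BR = Premium, leader payoff 3.
- Tier4: BR = Premium, leader payoff 7.
- Tier5: BR = Value, leader payoff 2.
Firm A's induced payoffs are 10, 14, 3, 7, 2, so Firm A commits to Tier2. Subgame-perfect outcome: (Tier2, Value) with payoffs (14, 14).
Under simultaneous play:
Firm A's best replies: Budget→Tier3; Value→Tier2; Plus→Tier5; Premium→Tier5.
Firm B's best replies: Tier1→Plus; Tier2→Value; Tier3→Premium; Tier4→Premium; Tier5→Value.
The unique mutual best reply is (Tier2, Value), giving (14, 14).
Firm A's commitment gain: 14 − 14 = 0.

0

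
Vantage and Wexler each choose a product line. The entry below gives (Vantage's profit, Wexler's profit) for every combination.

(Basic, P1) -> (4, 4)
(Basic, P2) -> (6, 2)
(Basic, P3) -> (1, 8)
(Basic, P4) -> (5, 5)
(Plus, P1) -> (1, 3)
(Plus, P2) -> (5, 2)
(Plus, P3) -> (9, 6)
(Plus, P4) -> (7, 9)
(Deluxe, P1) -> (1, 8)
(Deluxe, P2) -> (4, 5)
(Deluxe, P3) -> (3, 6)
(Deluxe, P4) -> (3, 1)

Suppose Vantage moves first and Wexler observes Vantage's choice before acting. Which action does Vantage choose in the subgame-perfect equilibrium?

Plus

Solve by backward induction (Vantage leads).
- Basic: Wexler compares 4, 2, 8, 5 and picks P3; Vantage would get 1.
- Plus: Wexler compares 3, 2, 6, 9 and picks P4; Vantage would get 7.
- Deluxe: Wexler compares 8, 5, 6, 1 and picks P1; Vantage would get 1.
Among 1, 7, 1, the best is 7 at Plus. Subgame-perfect outcome: (Plus, P4) with payoffs (7, 9).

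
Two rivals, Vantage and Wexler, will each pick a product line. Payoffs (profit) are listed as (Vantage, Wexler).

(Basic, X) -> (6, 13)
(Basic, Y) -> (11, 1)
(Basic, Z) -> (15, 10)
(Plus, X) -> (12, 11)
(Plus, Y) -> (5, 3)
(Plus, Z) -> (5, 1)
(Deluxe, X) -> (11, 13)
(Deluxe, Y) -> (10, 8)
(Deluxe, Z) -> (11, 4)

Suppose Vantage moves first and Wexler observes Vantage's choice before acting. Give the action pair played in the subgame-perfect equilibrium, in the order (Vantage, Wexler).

Solve by backward induction (Vantage leads).
- Basic: BR = X, leader payoff 6.
- Plus: BR = X, leader payoff 12.
- Deluxe: BR = X, leader payoff 11.
Among 6, 12, 11, the best is 12 at Plus. Subgame-perfect outcome: (Plus, X) with payoffs (12, 11).

(Plus, X)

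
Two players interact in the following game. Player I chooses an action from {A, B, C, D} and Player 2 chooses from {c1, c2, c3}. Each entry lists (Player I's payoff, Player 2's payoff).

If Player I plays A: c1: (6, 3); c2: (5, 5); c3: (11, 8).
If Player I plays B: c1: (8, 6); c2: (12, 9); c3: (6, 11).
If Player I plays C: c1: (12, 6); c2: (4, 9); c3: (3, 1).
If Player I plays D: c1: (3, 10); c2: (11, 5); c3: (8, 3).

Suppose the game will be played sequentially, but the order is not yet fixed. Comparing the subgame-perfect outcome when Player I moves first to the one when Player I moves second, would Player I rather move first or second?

If Player I leads: Player 2's best replies are A→c3, B→c3, C→c2, D→c1; Player I's induced payoffs 11, 6, 4, 3; outcome (A, c3), payoffs (11, 8).
If Player 2 leads: Player I's best replies are c1→C, c2→B, c3→A; Player 2's induced payoffs 6, 9, 8; outcome (B, c2), payoffs (12, 9).
Player I gets 11 moving first and 12 moving second, so Player I prefers to move second.

second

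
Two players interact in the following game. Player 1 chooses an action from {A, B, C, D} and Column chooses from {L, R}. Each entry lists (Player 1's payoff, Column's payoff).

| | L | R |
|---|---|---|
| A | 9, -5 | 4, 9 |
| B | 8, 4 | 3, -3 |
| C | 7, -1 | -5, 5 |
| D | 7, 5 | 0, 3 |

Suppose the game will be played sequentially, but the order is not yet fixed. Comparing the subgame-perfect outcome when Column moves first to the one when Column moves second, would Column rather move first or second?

If Player 1 leads: Column's best replies are A→R, B→L, C→R, D→L; Player 1's induced payoffs 4, 8, -5, 7; outcome (B, L), payoffs (8, 4).
If Column leads: Player 1's best replies are L→A, R→A; Column's induced payoffs -5, 9; outcome (A, R), payoffs (4, 9).
Column gets 9 moving first and 4 moving second, so Column prefers to move first.

first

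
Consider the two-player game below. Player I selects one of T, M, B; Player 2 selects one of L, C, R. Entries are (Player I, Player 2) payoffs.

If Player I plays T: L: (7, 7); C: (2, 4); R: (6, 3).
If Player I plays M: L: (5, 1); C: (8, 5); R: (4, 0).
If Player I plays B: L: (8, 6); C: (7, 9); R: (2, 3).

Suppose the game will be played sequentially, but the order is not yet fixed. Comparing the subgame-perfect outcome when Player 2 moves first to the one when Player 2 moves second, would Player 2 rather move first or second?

If Player I leads: Player 2's best replies are T→L, M→C, B→C; Player I's induced payoffs 7, 8, 7; outcome (M, C), payoffs (8, 5).
If Player 2 leads: Player I's best replies are L→B, C→M, R→T; Player 2's induced payoffs 6, 5, 3; outcome (B, L), payoffs (8, 6).
Player 2 gets 6 moving first and 5 moving second, so Player 2 prefers to move first.

first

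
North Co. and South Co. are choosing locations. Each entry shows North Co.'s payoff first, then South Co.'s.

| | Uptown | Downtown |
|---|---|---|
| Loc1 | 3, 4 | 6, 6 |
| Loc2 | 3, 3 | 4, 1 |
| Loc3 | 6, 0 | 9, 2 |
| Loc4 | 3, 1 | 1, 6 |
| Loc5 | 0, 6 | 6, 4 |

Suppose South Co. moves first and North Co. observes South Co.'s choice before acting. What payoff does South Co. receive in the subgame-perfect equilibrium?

2

Backward induction with South Co. moving first.
- Uptown: BR = Loc3, leader payoff 0.
- Downtown: BR = Loc3, leader payoff 2.
Maximizing over 0, 2, South Co. chooses Downtown. Subgame-perfect outcome: (Loc3, Downtown) with payoffs (9, 2).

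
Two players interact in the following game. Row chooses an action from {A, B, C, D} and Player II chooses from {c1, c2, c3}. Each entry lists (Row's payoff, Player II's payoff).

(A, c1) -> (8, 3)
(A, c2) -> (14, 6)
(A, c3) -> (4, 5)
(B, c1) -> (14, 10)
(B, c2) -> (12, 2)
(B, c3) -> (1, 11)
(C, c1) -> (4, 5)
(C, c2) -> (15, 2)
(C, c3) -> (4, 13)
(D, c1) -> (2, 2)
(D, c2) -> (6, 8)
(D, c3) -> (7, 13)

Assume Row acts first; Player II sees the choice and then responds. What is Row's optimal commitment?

A

Backward induction with Row moving first.
- A: Player II compares 3, 6, 5 and picks c2; Row would get 14.
- B: Player II compares 10, 2, 11 and picks c3; Row would get 1.
- C: Player II compares 5, 2, 13 and picks c3; Row would get 4.
- D: Player II compares 2, 8, 13 and picks c3; Row would get 7.
Row's induced payoffs are 14, 1, 4, 7, so Row commits to A. Subgame-perfect outcome: (A, c2) with payoffs (14, 6).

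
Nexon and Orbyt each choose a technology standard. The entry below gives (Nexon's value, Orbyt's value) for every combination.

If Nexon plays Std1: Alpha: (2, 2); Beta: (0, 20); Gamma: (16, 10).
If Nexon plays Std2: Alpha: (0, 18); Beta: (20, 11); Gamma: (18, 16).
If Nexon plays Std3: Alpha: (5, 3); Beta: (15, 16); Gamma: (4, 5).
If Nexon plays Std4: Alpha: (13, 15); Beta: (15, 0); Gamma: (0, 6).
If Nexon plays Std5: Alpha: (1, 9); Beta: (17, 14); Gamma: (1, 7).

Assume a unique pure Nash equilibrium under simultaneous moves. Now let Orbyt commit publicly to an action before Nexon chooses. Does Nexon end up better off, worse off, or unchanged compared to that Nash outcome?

Solve by backward induction (Orbyt leads).
- Alpha → Nexon plays Std4 (best of 2, 0, 5, 13, 1); Orbyt gets 15.
- Beta → Nexon plays Std2 (best of 0, 20, 15, 15, 17); Orbyt gets 11.
- Gamma → Nexon plays Std2 (best of 16, 18, 4, 0, 1); Orbyt gets 16.
Maximizing over 15, 11, 16, Orbyt chooses Gamma. Subgame-perfect outcome: (Std2, Gamma) with payoffs (18, 16).
For the simultaneous game, intersect best replies.
Nexon's best replies: Alpha→Std4; Beta→Std2; Gamma→Std2.
Orbyt's best replies: Std1→Beta; Std2→Alpha; Std3→Beta; Std4→Alpha; Std5→Beta.
Only (Std4, Alpha) has each player best-responding; Nash payoffs (13, 15).
Nexon earns 18 sequentially versus 13 at the Nash outcome: better off.

better off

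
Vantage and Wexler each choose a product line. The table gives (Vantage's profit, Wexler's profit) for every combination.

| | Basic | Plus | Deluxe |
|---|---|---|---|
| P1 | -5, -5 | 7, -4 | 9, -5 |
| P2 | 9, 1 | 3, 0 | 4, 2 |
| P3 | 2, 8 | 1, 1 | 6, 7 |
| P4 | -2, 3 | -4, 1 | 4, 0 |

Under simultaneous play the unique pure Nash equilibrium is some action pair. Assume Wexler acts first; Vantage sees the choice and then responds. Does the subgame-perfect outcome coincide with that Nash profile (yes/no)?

Work backward from Vantage's decision.
- Basic: BR = P2, leader payoff 1.
- Plus: BR = P1, leader payoff -4.
- Deluxe: BR = P1, leader payoff -5.
Maximizing over 1, -4, -5, Wexler chooses Basic. Subgame-perfect outcome: (P2, Basic) with payoffs (9, 1).
Now find the simultaneous Nash equilibrium.
Vantage's best replies: Basic→P2; Plus→P1; Deluxe→P1.
Wexler's best replies: P1→Plus; P2→Deluxe; P3→Basic; P4→Basic.
Only (P1, Plus) has each player best-responding; Nash payoffs (7, -4).
Sequential outcome (P2, Basic) differs from the Nash profile (P1, Plus).

no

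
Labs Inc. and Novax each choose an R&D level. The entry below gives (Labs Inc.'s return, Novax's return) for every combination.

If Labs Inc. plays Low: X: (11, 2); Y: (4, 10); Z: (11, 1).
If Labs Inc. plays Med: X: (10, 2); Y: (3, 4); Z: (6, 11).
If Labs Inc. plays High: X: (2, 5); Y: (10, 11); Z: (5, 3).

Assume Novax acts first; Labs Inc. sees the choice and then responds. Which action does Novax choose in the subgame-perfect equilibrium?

Y

Labs Inc. best-responds to each possible Novax move:
- X: BR = Low, leader payoff 2.
- Y: BR = High, leader payoff 11.
- Z: BR = Low, leader payoff 1.
Maximizing over 2, 11, 1, Novax chooses Y. Subgame-perfect outcome: (High, Y) with payoffs (10, 11).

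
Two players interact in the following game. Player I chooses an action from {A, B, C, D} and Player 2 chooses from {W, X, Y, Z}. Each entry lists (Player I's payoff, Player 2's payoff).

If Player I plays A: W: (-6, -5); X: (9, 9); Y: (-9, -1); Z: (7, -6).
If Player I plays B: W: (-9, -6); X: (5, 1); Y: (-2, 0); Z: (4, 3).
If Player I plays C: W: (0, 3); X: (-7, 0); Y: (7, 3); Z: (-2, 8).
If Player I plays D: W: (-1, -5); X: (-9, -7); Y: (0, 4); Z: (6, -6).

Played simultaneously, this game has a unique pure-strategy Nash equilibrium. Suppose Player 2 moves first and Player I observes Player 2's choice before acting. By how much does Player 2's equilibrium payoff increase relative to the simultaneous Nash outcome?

0

Work backward from Player I's decision.
- W: Player I compares -6, -9, 0, -1 and picks C; Player 2 would get 3.
- X: Player I compares 9, 5, -7, -9 and picks A; Player 2 would get 9.
- Y: Player I compares -9, -2, 7, 0 and picks C; Player 2 would get 3.
- Z: Player I compares 7, 4, -2, 6 and picks A; Player 2 would get -6.
Maximizing over 3, 9, 3, -6, Player 2 chooses X. Subgame-perfect outcome: (A, X) with payoffs (9, 9).
For the simultaneous game, intersect best replies.
Player I's best replies: W→C; X→A; Y→C; Z→A.
Player 2's best replies: A→X; B→Z; C→Z; D→Y.
The unique mutual best reply is (A, X), giving (9, 9).
Player 2's commitment gain: 9 − 9 = 0.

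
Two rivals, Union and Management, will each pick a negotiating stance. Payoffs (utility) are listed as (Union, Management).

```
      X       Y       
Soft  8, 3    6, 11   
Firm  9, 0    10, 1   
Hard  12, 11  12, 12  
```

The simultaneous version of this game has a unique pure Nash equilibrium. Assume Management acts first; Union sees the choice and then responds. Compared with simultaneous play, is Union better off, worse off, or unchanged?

unchanged

Solve by backward induction (Management leads).
- X: BR = Hard, leader payoff 11.
- Y: BR = Hard, leader payoff 12.
Management's induced payoffs are 11, 12, so Management commits to Y. Subgame-perfect outcome: (Hard, Y) with payoffs (12, 12).
Under simultaneous play:
Union's best replies: X→Hard; Y→Hard.
Management's best replies: Soft→Y; Firm→Y; Hard→Y.
Only (Hard, Y) has each player best-responding; Nash payoffs (12, 12).
Union earns 12 sequentially versus 12 at the Nash outcome: unchanged.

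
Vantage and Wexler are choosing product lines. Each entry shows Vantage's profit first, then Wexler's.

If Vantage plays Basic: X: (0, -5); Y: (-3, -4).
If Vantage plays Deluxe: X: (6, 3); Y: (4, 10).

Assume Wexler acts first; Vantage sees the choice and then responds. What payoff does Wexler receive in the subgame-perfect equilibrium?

10

Work backward from Vantage's decision.
- X → Vantage plays Deluxe (best of 0, 6); Wexler gets 3.
- Y → Vantage plays Deluxe (best of -3, 4); Wexler gets 10.
Wexler's induced payoffs are 3, 10, so Wexler commits to Y. Subgame-perfect outcome: (Deluxe, Y) with payoffs (4, 10).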